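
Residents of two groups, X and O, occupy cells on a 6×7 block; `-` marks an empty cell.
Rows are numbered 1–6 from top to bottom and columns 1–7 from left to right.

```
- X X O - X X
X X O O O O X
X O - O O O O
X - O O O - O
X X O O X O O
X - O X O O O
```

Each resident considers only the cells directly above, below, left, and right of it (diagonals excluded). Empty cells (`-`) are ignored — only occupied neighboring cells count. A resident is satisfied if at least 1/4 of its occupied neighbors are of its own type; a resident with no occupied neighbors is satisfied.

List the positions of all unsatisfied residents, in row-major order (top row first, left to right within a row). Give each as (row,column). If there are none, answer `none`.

Row 1: (1,2)X 2/2 ok · (1,3)X 1/3 ok · (1,4)O 1/2 ok · (1,6)X 1/2 ok · (1,7)X 2/2 ok
Row 2: (2,1)X 2/2 ok · (2,2)X 2/4 ok · (2,3)O 1/3 ok · (2,4)O 4/4 ok · (2,5)O 3/3 ok · (2,6)O 2/4 ok · (2,7)X 1/3 ok
Row 3: (3,1)X 2/3 ok · (3,2)O 0/2 unhappy · (3,4)O 3/3 ok · (3,5)O 4/4 ok · (3,6)O 3/3 ok · (3,7)O 2/3 ok
Row 4: (4,1)X 2/2 ok · (4,3)O 2/2 ok · (4,4)O 4/4 ok · (4,5)O 2/3 ok · (4,7)O 2/2 ok
Row 5: (5,1)X 3/3 ok · (5,2)X 1/2 ok · (5,3)O 3/4 ok · (5,4)O 2/4 ok · (5,5)X 0/4 unhappy · (5,6)O 2/3 ok · (5,7)O 3/3 ok
Row 6: (6,1)X 1/1 ok · (6,3)O 1/2 ok · (6,4)X 0/3 unhappy · (6,5)O 1/3 ok · (6,6)O 3/3 ok · (6,7)O 2/2 ok

(3,2), (5,5), (6,4)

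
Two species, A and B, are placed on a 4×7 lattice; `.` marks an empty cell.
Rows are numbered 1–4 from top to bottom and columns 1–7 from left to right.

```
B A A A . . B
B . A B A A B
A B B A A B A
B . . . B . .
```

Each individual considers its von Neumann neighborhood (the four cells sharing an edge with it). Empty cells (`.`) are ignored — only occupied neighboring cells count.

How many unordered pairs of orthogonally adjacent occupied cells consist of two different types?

Scan each occupied cell's neighbors to the right and below so each pair is counted once.
From row 1: 2 unlike of 7 pairs (running 2/7).
From row 2: 8 unlike of 10 pairs (running 10/17).
From row 3: 6 unlike of 8 pairs (running 16/25).
Total adjacent occupied pairs: 25; unlike-type pairs: 16.

16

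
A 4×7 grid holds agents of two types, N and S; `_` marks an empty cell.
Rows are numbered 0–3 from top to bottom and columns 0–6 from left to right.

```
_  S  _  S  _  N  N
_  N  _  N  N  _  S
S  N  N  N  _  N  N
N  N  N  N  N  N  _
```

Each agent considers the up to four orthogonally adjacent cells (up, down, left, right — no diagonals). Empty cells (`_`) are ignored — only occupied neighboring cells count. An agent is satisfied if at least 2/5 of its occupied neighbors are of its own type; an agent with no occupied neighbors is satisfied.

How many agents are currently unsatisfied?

Row 0: (0,1)S 0/1 ✗ · (0,3)S 0/1 ✗ · (0,5)N 1/1 ✓ · (0,6)N 1/2 ✓
Row 1: (1,1)N 1/2 ✓ · (1,3)N 2/3 ✓ · (1,4)N 1/1 ✓ · (1,6)S 0/2 ✗
Row 2: (2,0)S 0/2 ✗ · (2,1)N 3/4 ✓ · (2,2)N 3/3 ✓ · (2,3)N 3/3 ✓ · (2,5)N 2/2 ✓ · (2,6)N 1/2 ✓
Row 3: (3,0)N 1/2 ✓ · (3,1)N 3/3 ✓ · (3,2)N 3/3 ✓ · (3,3)N 3/3 ✓ · (3,4)N 2/2 ✓ · (3,5)N 2/2 ✓
Unsatisfied: (0,1), (0,3), (1,6), (2,0) — 4 in total.

4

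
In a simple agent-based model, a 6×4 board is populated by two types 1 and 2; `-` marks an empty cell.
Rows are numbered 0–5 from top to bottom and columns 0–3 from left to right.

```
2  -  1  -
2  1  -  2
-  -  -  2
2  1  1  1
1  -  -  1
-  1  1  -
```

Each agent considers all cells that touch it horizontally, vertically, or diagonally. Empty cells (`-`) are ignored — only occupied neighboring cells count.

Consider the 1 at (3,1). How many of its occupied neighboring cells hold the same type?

Occupied neighbors of (3,1): (3,0)=2, (3,2)=1, (4,0)=1.
Same type (1): 2 of 3.

2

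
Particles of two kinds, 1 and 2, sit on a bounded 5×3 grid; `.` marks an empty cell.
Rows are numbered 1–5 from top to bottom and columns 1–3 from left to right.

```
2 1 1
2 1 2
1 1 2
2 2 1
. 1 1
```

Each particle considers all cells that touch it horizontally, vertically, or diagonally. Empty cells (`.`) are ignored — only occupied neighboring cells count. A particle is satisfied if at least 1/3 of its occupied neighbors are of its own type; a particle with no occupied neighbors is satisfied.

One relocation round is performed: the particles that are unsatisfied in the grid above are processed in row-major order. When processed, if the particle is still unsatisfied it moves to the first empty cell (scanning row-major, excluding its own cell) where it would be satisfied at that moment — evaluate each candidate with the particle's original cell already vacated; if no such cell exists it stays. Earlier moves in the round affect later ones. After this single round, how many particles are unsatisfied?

Initially unsatisfied (in order): (2,1), (2,3), (4,1), (4,2).
  (2,1) → (5,1).
  (2,3): no empty cell satisfies it; stays.
  (4,1): now satisfied by earlier moves; stays.
  (4,2): now satisfied by earlier moves; stays.
Resulting grid:
2 1 1
. 1 2
1 1 2
2 2 1
2 1 1
Unsatisfied now: (1,1), (2,3).

2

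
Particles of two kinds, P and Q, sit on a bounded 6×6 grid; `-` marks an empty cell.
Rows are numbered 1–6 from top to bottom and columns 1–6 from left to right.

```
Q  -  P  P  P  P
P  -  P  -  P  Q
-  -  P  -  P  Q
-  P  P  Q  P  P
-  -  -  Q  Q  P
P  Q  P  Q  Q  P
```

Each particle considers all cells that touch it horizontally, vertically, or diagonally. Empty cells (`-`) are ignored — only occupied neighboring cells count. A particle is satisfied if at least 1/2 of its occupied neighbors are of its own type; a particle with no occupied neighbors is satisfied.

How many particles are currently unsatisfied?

10

(1,1)Q 0/1 ✗
(1,3)P 2/2 ✓
(1,4)P 4/4 ✓
(1,5)P 3/4 ✓
(1,6)P 2/3 ✓
(2,1)P 0/1 ✗
(2,3)P 3/3 ✓
(2,5)P 4/6 ✓
(2,6)Q 1/5 ✗
(3,3)P 3/4 ✓
(3,5)P 3/6 ✓
(3,6)Q 1/5 ✗
(4,2)P 2/2 ✓
(4,3)P 2/4 ✓
(4,4)Q 2/6 ✗
(4,5)P 3/7 ✗
(4,6)P 3/5 ✓
(5,4)Q 4/7 ✓
(5,5)Q 4/8 ✓
(5,6)P 3/5 ✓
(6,1)P 0/1 ✗
(6,2)Q 0/2 ✗
(6,3)P 0/3 ✗
(6,4)Q 3/4 ✓
(6,5)Q 3/5 ✓
(6,6)P 1/3 ✗
Unsatisfied: (1,1), (2,1), (2,6), (3,6), (4,4), (4,5), (6,1), (6,2), (6,3), (6,6) — 10 in total.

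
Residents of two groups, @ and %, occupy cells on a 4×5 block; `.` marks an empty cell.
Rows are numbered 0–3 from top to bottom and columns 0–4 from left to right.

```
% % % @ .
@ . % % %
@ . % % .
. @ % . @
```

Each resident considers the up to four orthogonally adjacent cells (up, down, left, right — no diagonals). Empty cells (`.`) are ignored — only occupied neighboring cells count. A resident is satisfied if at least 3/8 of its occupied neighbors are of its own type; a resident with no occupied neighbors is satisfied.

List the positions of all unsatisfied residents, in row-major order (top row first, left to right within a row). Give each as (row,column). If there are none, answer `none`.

(0,3), (3,1)

Row 0: (0,0)% 1/2 satisfied · (0,1)% 2/2 satisfied · (0,2)% 2/3 satisfied · (0,3)@ 0/2 not
Row 1: (1,0)@ 1/2 satisfied · (1,2)% 3/3 satisfied · (1,3)% 3/4 satisfied · (1,4)% 1/1 satisfied
Row 2: (2,0)@ 1/1 satisfied · (2,2)% 3/3 satisfied · (2,3)% 2/2 satisfied
Row 3: (3,1)@ 0/1 not · (3,2)% 1/2 satisfied · (3,4)@ 0/0 satisfied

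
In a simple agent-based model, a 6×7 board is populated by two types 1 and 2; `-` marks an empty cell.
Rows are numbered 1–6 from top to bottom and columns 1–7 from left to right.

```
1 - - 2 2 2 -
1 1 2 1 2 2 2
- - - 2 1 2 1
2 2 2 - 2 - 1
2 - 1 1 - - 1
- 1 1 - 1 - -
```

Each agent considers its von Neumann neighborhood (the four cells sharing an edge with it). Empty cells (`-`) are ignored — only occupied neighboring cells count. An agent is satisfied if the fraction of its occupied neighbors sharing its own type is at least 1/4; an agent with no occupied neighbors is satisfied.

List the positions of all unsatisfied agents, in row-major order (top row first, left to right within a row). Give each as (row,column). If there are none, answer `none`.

(2,3), (2,4), (3,4), (3,5), (4,5)

Row 1: (1,1)1 1/1 ok · (1,4)2 1/2 ok · (1,5)2 3/3 ok · (1,6)2 2/2 ok
Row 2: (2,1)1 2/2 ok · (2,2)1 1/2 ok · (2,3)2 0/2 unhappy · (2,4)1 0/4 unhappy · (2,5)2 2/4 ok · (2,6)2 4/4 ok · (2,7)2 1/2 ok
Row 3: (3,4)2 0/2 unhappy · (3,5)1 0/4 unhappy · (3,6)2 1/3 ok · (3,7)1 1/3 ok
Row 4: (4,1)2 2/2 ok · (4,2)2 2/2 ok · (4,3)2 1/2 ok · (4,5)2 0/1 unhappy · (4,7)1 2/2 ok
Row 5: (5,1)2 1/1 ok · (5,3)1 2/3 ok · (5,4)1 1/1 ok · (5,7)1 1/1 ok
Row 6: (6,2)1 1/1 ok · (6,3)1 2/2 ok · (6,5)1 0/0 ok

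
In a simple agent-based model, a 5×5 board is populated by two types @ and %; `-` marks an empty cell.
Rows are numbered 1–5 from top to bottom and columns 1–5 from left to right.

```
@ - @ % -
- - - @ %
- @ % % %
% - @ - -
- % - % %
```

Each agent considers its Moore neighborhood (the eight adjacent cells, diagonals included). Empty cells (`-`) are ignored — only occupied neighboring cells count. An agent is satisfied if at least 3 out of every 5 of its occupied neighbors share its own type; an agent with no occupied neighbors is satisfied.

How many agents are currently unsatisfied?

9

(1,1)@ 0/0 ✓
(1,3)@ 1/2 ✗
(1,4)% 1/3 ✗
(2,4)@ 1/6 ✗
(2,5)% 3/4 ✓
(3,2)@ 1/3 ✗
(3,3)% 1/4 ✗
(3,4)% 3/5 ✓
(3,5)% 2/3 ✓
(4,1)% 1/2 ✗
(4,3)@ 1/5 ✗
(5,2)% 1/2 ✗
(5,4)% 1/2 ✗
(5,5)% 1/1 ✓
Unsatisfied: (1,3), (1,4), (2,4), (3,2), (3,3), (4,1), (4,3), (5,2), (5,4) — 9 in total.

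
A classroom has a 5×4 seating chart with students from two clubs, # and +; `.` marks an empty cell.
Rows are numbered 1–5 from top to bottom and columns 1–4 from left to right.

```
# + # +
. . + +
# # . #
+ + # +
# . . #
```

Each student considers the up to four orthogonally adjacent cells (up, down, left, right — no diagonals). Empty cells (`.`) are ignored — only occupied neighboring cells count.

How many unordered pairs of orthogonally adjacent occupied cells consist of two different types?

Scan each occupied cell's neighbors to the right and below so each pair is counted once.
From row 1: 4 unlike of 5 pairs (running 4/5).
From row 2: 1 unlike of 2 pairs (running 5/7).
From row 3: 3 unlike of 4 pairs (running 8/11).
From row 4: 4 unlike of 5 pairs (running 12/16).
Total adjacent occupied pairs: 16; unlike-type pairs: 12.

12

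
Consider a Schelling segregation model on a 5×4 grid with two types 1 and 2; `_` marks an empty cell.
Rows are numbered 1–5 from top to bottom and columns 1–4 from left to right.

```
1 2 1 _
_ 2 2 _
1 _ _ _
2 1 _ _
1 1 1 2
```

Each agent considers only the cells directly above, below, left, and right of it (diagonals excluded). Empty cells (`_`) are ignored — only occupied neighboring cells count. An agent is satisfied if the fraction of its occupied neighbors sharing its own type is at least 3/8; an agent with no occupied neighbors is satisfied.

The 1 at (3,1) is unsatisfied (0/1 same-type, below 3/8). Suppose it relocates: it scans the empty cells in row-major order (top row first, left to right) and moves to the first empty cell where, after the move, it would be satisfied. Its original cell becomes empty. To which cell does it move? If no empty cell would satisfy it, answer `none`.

Vacating (3,1). Empty cells in order:
  (1,4): 1/1 same-type → satisfied — stop here.

(1,4)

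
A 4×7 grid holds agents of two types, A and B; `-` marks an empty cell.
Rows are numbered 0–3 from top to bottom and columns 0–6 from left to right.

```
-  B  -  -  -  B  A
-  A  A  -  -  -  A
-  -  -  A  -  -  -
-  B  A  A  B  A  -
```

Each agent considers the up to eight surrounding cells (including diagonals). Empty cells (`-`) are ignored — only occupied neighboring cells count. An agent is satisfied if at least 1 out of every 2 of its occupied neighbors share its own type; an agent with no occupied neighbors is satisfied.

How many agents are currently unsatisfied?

Row 0: (0,1)B 0/2 not · (0,5)B 0/2 not · (0,6)A 1/2 satisfied
Row 1: (1,1)A 1/2 satisfied · (1,2)A 2/3 satisfied · (1,6)A 1/2 satisfied
Row 2: (2,3)A 3/4 satisfied
Row 3: (3,1)B 0/1 not · (3,2)A 2/3 satisfied · (3,3)A 2/3 satisfied · (3,4)B 0/3 not · (3,5)A 0/1 not
Unsatisfied: (0,1), (0,5), (3,1), (3,4), (3,5) — 5 in total.

5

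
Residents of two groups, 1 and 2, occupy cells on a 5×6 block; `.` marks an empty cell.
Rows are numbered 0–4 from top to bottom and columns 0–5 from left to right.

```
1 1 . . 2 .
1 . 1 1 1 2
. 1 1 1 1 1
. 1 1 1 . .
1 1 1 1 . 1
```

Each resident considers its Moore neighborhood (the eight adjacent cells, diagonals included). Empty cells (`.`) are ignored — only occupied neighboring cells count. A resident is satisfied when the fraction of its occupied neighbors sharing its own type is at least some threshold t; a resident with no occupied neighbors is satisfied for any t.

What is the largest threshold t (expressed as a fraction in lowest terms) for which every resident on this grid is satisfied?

1/4

Row 0: (0,0)1 2/2 · (0,1)1 3/3 · (0,4)2 1/3
Row 1: (1,0)1 3/3 · (1,2)1 5/5 · (1,3)1 5/6 · (1,4)1 4/6 · (1,5)2 1/4
Row 2: (2,1)1 5/5 · (2,2)1 7/7 · (2,3)1 7/7 · (2,4)1 5/6 · (2,5)1 2/3
Row 3: (3,1)1 6/6 · (3,2)1 8/8 · (3,3)1 6/6
Row 4: (4,0)1 2/2 · (4,1)1 4/4 · (4,2)1 5/5 · (4,3)1 3/3 · (4,5)1 — no occupied neighbors
The smallest same-type fraction is 1/4 at (1,5), which reduces to 1/4. Any threshold above that leaves this resident unsatisfied.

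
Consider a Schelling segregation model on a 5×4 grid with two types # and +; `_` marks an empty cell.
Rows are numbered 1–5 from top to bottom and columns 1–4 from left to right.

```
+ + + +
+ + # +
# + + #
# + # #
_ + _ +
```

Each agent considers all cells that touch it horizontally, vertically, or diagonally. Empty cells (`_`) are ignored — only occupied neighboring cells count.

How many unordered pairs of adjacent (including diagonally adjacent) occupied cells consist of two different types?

Scan each occupied cell's neighbors to the right and below (and the two forward diagonals) so each pair is counted once.
Row 1: +(1,1)–+(1,2)= +(1,1)–+(2,1)= +(1,1)–+(2,2)= +(1,2)–+(1,3)= +(1,2)–+(2,2)= +(1,2)–#(2,3)≠ +(1,2)–+(2,1)= +(1,3)–+(1,4)= +(1,3)–#(2,3)≠ +(1,3)–+(2,4)= +(1,3)–+(2,2)= +(1,4)–+(2,4)= +(1,4)–#(2,3)≠  → 3/13 unlike.
Row 2: +(2,1)–+(2,2)= +(2,1)–#(3,1)≠ +(2,1)–+(3,2)= +(2,2)–#(2,3)≠ +(2,2)–+(3,2)= +(2,2)–+(3,3)= +(2,2)–#(3,1)≠ #(2,3)–+(2,4)≠ #(2,3)–+(3,3)≠ #(2,3)–#(3,4)= #(2,3)–+(3,2)≠ +(2,4)–#(3,4)≠ +(2,4)–+(3,3)=  → 7/13 unlike.
Row 3: #(3,1)–+(3,2)≠ #(3,1)–#(4,1)= #(3,1)–+(4,2)≠ +(3,2)–+(3,3)= +(3,2)–+(4,2)= +(3,2)–#(4,3)≠ +(3,2)–#(4,1)≠ +(3,3)–#(3,4)≠ +(3,3)–#(4,3)≠ +(3,3)–#(4,4)≠ +(3,3)–+(4,2)= #(3,4)–#(4,4)= #(3,4)–#(4,3)=  → 7/13 unlike.
Row 4: #(4,1)–+(4,2)≠ #(4,1)–+(5,2)≠ +(4,2)–#(4,3)≠ +(4,2)–+(5,2)= #(4,3)–#(4,4)= #(4,3)–+(5,4)≠ #(4,3)–+(5,2)≠ #(4,4)–+(5,4)≠  → 6/8 unlike.
Total adjacent occupied pairs: 47; unlike-type pairs: 23.

23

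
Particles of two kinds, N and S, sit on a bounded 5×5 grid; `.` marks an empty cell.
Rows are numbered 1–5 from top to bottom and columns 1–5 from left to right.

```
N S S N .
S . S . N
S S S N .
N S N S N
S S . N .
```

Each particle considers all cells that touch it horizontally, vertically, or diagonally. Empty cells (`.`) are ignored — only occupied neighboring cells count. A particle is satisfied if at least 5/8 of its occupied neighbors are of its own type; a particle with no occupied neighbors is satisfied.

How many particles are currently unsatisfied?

7

Row 1: (1,1)N 0/2 unhappy · (1,2)S 3/4 ok · (1,3)S 2/3 ok · (1,4)N 1/3 unhappy
Row 2: (2,1)S 3/4 ok · (2,3)S 4/6 ok · (2,5)N 2/2 ok
Row 3: (3,1)S 3/4 ok · (3,2)S 5/7 ok · (3,3)S 4/6 ok · (3,4)N 3/6 unhappy
Row 4: (4,1)N 0/5 unhappy · (4,2)S 5/7 ok · (4,3)N 2/7 unhappy · (4,4)S 1/5 unhappy · (4,5)N 2/3 ok
Row 5: (5,1)S 2/3 ok · (5,2)S 2/4 unhappy · (5,4)N 2/3 ok
Unsatisfied: (1,1), (1,4), (3,4), (4,1), (4,3), (4,4), (5,2) — 7 in total.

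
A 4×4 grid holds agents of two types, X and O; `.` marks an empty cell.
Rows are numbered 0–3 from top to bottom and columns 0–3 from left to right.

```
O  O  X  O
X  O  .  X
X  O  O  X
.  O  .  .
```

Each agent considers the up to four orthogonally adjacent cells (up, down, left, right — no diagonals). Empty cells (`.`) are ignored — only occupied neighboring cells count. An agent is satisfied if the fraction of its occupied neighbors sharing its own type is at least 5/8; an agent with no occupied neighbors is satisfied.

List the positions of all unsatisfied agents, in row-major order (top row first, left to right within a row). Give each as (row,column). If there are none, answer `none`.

(0,0)O 1/2 unhappy
(0,1)O 2/3 ok
(0,2)X 0/2 unhappy
(0,3)O 0/2 unhappy
(1,0)X 1/3 unhappy
(1,1)O 2/3 ok
(1,3)X 1/2 unhappy
(2,0)X 1/2 unhappy
(2,1)O 3/4 ok
(2,2)O 1/2 unhappy
(2,3)X 1/2 unhappy
(3,1)O 1/1 ok

(0,0), (0,2), (0,3), (1,0), (1,3), (2,0), (2,2), (2,3)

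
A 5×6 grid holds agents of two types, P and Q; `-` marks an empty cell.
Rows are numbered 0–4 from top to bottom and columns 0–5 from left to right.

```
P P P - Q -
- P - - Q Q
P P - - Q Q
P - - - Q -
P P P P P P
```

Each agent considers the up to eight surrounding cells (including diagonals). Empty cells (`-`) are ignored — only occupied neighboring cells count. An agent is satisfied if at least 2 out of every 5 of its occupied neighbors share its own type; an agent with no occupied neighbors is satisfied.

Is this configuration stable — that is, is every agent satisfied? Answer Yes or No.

(0,0)P 2/2 ok
(0,1)P 3/3 ok
(0,2)P 2/2 ok
(0,4)Q 2/2 ok
(1,1)P 5/5 ok
(1,4)Q 4/4 ok
(1,5)Q 4/4 ok
(2,0)P 3/3 ok
(2,1)P 3/3 ok
(2,4)Q 4/4 ok
(2,5)Q 4/4 ok
(3,0)P 4/4 ok
(3,4)Q 2/5 ok
(4,0)P 2/2 ok
(4,1)P 3/3 ok
(4,2)P 2/2 ok
(4,3)P 2/3 ok
(4,4)P 2/3 ok
(4,5)P 1/2 ok
All meet the threshold, so the configuration is stable.

Yes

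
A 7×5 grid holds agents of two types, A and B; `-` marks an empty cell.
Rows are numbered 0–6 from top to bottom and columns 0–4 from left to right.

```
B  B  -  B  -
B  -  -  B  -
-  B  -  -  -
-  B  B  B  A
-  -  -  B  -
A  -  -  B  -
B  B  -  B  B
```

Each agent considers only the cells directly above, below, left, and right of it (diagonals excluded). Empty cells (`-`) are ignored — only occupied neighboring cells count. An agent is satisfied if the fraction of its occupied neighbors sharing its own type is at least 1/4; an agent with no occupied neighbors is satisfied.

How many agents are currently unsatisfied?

2

Row 0: (0,0)B 2/2 ✓ · (0,1)B 1/1 ✓ · (0,3)B 1/1 ✓
Row 1: (1,0)B 1/1 ✓ · (1,3)B 1/1 ✓
Row 2: (2,1)B 1/1 ✓
Row 3: (3,1)B 2/2 ✓ · (3,2)B 2/2 ✓ · (3,3)B 2/3 ✓ · (3,4)A 0/1 ✗
Row 4: (4,3)B 2/2 ✓
Row 5: (5,0)A 0/1 ✗ · (5,3)B 2/2 ✓
Row 6: (6,0)B 1/2 ✓ · (6,1)B 1/1 ✓ · (6,3)B 2/2 ✓ · (6,4)B 1/1 ✓
Unsatisfied: (3,4), (5,0) — 2 in total.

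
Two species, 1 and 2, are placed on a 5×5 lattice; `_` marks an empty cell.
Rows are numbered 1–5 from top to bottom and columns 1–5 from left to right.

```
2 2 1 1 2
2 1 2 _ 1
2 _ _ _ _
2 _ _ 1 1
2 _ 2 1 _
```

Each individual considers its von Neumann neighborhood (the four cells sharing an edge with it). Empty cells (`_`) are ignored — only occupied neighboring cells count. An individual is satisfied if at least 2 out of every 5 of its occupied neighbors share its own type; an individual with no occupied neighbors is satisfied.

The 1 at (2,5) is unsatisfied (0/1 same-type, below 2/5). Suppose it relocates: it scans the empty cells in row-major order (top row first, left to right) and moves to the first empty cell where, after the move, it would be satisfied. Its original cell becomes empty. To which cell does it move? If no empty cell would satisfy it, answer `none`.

(2,4)

Vacating (2,5). Empty cells in order:
  (2,4): 1/2 same-type → satisfied — stop here.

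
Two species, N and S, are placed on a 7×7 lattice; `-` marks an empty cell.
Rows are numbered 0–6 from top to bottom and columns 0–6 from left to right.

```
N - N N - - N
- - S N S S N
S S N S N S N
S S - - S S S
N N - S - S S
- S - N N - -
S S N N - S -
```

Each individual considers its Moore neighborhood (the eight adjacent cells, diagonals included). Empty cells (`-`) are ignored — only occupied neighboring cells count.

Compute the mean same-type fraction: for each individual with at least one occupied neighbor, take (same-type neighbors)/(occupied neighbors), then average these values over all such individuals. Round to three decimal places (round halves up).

0.551

Row 0: (0,0)N — no occupied neighbors · (0,2)N 2/3 · (0,3)N 2/4 · (0,6)N 1/2
Row 1: (1,2)S 2/6 · (1,3)N 4/7 · (1,4)S 3/6 · (1,5)S 2/6 · (1,6)N 2/4
Row 2: (2,0)S 3/3 · (2,1)S 4/5 · (2,2)N 1/5 · (2,3)S 3/6 · (2,4)N 1/7 · (2,5)S 5/8 · (2,6)N 1/5
Row 3: (3,0)S 3/5 · (3,1)S 3/6 · (3,4)S 5/6 · (3,5)S 5/7 · (3,6)S 4/5
Row 4: (4,0)N 1/4 · (4,1)N 1/4 · (4,3)S 1/3 · (4,5)S 4/5 · (4,6)S 3/3
Row 5: (5,1)S 2/5 · (5,3)N 3/4 · (5,4)N 2/5
Row 6: (6,0)S 2/2 · (6,1)S 2/3 · (6,2)N 2/4 · (6,3)N 3/3 · (6,5)S 0/1
Sum over 33 individuals: 2/3 + 2/4 + 1/2 + 2/6 + 4/7 + 3/6 + 2/6 + 2/4 + 3/3 + 4/5 + 1/5 + 3/6 + 1/7 + 5/8 + 1/5 + 3/5 + 3/6 + 5/6 + 5/7 + 4/5 + 1/4 + 1/4 + 1/3 + 4/5 + 3/3 + 2/5 + 3/4 + 2/5 + 2/2 + 2/3 + 2/4 + 3/3 + 0/1 = 15263/840; mean = 15263/840 ÷ 33 = 15263/27720 = 0.550613… → 0.551.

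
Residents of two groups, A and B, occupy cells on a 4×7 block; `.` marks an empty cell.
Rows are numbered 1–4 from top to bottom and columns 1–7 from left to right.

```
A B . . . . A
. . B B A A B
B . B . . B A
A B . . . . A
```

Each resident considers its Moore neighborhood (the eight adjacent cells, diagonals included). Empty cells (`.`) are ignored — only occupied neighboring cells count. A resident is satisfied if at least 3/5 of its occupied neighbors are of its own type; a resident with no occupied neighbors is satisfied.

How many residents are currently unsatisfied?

Row 1: (1,1)A 0/1 not · (1,2)B 1/2 not · (1,7)A 1/2 not
Row 2: (2,3)B 3/3 satisfied · (2,4)B 2/3 satisfied · (2,5)A 1/3 not · (2,6)A 3/5 satisfied · (2,7)B 1/4 not
Row 3: (3,1)B 1/2 not · (3,3)B 3/3 satisfied · (3,6)B 1/5 not · (3,7)A 2/4 not
Row 4: (4,1)A 0/2 not · (4,2)B 2/3 satisfied · (4,7)A 1/2 not
Unsatisfied: (1,1), (1,2), (1,7), (2,5), (2,7), (3,1), (3,6), (3,7), (4,1), (4,7) — 10 in total.

10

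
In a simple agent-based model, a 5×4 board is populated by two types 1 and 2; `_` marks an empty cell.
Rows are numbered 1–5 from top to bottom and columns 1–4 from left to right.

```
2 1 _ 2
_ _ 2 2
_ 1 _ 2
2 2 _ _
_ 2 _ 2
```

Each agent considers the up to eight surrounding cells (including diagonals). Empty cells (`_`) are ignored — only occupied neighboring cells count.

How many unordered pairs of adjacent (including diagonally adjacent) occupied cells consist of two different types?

Scan each occupied cell's neighbors to the right and below (and the two forward diagonals) so each pair is counted once.
Row 1: 2(1,1)–1(1,2)≠ 1(1,2)–2(2,3)≠ 2(1,4)–2(2,4)= 2(1,4)–2(2,3)=  → 2/4 unlike.
Row 2: 2(2,3)–2(2,4)= 2(2,3)–2(3,4)= 2(2,3)–1(3,2)≠ 2(2,4)–2(3,4)=  → 1/4 unlike.
Row 3: 1(3,2)–2(4,2)≠ 1(3,2)–2(4,1)≠  → 2/2 unlike.
Row 4: 2(4,1)–2(4,2)= 2(4,1)–2(5,2)= 2(4,2)–2(5,2)=  → 0/3 unlike.
Total adjacent occupied pairs: 13; unlike-type pairs: 5.

5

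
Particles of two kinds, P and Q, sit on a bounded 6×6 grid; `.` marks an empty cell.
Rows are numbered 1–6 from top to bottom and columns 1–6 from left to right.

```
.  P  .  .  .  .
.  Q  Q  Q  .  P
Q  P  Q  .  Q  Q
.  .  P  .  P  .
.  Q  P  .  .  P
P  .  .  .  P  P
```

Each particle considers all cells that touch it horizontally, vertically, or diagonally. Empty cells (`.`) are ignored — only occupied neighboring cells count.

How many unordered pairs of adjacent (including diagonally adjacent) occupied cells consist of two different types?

Scan each occupied cell's neighbors to the right and below (and the two forward diagonals) so each pair is counted once.
From row 1: 2 unlike of 2 pairs (running 2/2).
From row 2: 4 unlike of 11 pairs (running 6/13).
From row 3: 5 unlike of 7 pairs (running 11/20).
From row 4: 1 unlike of 3 pairs (running 12/23).
From row 5: 2 unlike of 4 pairs (running 14/27).
From row 6: 0 unlike of 1 pairs (running 14/28).
Total adjacent occupied pairs: 28; unlike-type pairs: 14.

14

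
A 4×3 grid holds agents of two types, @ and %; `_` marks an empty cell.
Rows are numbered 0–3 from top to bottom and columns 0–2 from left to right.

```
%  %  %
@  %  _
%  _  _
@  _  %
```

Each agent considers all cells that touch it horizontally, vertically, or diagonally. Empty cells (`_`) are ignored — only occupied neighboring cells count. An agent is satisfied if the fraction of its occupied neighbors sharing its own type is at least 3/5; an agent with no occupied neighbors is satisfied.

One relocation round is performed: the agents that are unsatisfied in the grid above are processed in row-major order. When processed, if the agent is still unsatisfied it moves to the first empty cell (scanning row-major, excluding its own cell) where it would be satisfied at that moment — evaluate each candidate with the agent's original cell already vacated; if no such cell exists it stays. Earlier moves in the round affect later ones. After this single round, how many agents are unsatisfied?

1

Initially unsatisfied (in order): (1,0), (2,0), (3,0).
  (1,0): no empty cell satisfies it; stays.
  (2,0) → (1,2).
  (3,0): now satisfied by earlier moves; stays.
Resulting grid:
% % %
@ % %
_ _ _
@ _ %
Unsatisfied now: (1,0).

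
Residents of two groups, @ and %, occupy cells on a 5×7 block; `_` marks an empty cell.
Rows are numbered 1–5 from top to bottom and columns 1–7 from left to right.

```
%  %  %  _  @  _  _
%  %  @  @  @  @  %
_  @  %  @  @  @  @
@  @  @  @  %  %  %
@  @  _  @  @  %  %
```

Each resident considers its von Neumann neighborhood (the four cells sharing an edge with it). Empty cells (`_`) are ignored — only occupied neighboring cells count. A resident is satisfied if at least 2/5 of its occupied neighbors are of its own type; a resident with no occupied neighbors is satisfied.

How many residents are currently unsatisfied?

(1,1)% 2/2 satisfied
(1,2)% 3/3 satisfied
(1,3)% 1/2 satisfied
(1,5)@ 1/1 satisfied
(2,1)% 2/2 satisfied
(2,2)% 2/4 satisfied
(2,3)@ 1/4 not
(2,4)@ 3/3 satisfied
(2,5)@ 4/4 satisfied
(2,6)@ 2/3 satisfied
(2,7)% 0/2 not
(3,2)@ 1/3 not
(3,3)% 0/4 not
(3,4)@ 3/4 satisfied
(3,5)@ 3/4 satisfied
(3,6)@ 3/4 satisfied
(3,7)@ 1/3 not
(4,1)@ 2/2 satisfied
(4,2)@ 4/4 satisfied
(4,3)@ 2/3 satisfied
(4,4)@ 3/4 satisfied
(4,5)% 1/4 not
(4,6)% 3/4 satisfied
(4,7)% 2/3 satisfied
(5,1)@ 2/2 satisfied
(5,2)@ 2/2 satisfied
(5,4)@ 2/2 satisfied
(5,5)@ 1/3 not
(5,6)% 2/3 satisfied
(5,7)% 2/2 satisfied
Unsatisfied: (2,3), (2,7), (3,2), (3,3), (3,7), (4,5), (5,5) — 7 in total.

7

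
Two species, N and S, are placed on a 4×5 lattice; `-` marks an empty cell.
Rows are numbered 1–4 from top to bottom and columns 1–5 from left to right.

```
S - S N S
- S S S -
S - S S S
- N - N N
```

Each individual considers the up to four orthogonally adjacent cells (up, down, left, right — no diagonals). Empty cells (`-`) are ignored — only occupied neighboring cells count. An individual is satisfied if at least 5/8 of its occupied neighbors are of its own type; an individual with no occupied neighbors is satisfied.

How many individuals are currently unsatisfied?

6

Row 1: (1,1)S 0/0 ok · (1,3)S 1/2 unhappy · (1,4)N 0/3 unhappy · (1,5)S 0/1 unhappy
Row 2: (2,2)S 1/1 ok · (2,3)S 4/4 ok · (2,4)S 2/3 ok
Row 3: (3,1)S 0/0 ok · (3,3)S 2/2 ok · (3,4)S 3/4 ok · (3,5)S 1/2 unhappy
Row 4: (4,2)N 0/0 ok · (4,4)N 1/2 unhappy · (4,5)N 1/2 unhappy
Unsatisfied: (1,3), (1,4), (1,5), (3,5), (4,4), (4,5) — 6 in total.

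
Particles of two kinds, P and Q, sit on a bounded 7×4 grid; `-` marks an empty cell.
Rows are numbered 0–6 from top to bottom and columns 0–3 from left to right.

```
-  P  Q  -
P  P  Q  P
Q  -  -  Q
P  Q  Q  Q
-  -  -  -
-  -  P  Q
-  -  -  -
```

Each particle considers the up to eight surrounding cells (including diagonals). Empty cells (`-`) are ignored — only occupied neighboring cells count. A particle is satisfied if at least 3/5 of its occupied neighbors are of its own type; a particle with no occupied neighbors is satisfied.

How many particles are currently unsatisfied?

9

(0,1)P 2/4 ✗
(0,2)Q 1/4 ✗
(1,0)P 2/3 ✓
(1,1)P 2/5 ✗
(1,2)Q 2/5 ✗
(1,3)P 0/3 ✗
(2,0)Q 1/4 ✗
(2,3)Q 3/4 ✓
(3,0)P 0/2 ✗
(3,1)Q 2/3 ✓
(3,2)Q 3/3 ✓
(3,3)Q 2/2 ✓
(5,2)P 0/1 ✗
(5,3)Q 0/1 ✗
Unsatisfied: (0,1), (0,2), (1,1), (1,2), (1,3), (2,0), (3,0), (5,2), (5,3) — 9 in total.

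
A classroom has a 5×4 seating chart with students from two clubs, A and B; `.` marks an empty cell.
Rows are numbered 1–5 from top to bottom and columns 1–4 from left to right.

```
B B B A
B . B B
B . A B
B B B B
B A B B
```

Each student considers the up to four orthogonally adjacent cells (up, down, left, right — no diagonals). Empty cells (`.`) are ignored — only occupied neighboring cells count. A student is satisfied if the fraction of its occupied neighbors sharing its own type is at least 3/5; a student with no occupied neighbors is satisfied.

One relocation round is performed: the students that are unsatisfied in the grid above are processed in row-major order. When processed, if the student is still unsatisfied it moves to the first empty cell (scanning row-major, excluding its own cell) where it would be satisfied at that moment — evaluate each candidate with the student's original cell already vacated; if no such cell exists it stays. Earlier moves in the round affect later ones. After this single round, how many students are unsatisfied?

Initially unsatisfied (in order): (1,4), (3,3), (5,1), (5,2).
  (1,4): no empty cell satisfies it; stays.
  (3,3): no empty cell satisfies it; stays.
  (5,1) → (2,2).
  (5,2): no empty cell satisfies it; stays.
Resulting grid:
B B B A
B B B B
B . A B
B B B B
. A B B
Unsatisfied now: (1,4), (3,3), (5,2).

3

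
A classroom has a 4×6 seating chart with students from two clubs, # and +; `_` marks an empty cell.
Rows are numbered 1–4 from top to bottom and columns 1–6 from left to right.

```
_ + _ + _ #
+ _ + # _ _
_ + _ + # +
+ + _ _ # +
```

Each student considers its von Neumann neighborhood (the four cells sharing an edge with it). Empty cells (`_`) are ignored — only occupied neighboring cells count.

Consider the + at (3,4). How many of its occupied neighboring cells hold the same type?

0

Occupied neighbors of (3,4): (2,4)=#, (3,5)=#.
Same type (+): 0 of 2.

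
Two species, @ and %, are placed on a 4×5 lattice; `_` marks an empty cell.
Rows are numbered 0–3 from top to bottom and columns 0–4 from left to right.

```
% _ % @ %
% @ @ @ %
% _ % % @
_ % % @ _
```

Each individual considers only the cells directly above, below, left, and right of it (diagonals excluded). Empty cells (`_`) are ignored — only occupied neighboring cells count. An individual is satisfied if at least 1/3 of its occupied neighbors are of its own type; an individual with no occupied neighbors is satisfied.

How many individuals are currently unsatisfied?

Row 0: (0,0)% 1/1 satisfied · (0,2)% 0/2 not · (0,3)@ 1/3 satisfied · (0,4)% 1/2 satisfied
Row 1: (1,0)% 2/3 satisfied · (1,1)@ 1/2 satisfied · (1,2)@ 2/4 satisfied · (1,3)@ 2/4 satisfied · (1,4)% 1/3 satisfied
Row 2: (2,0)% 1/1 satisfied · (2,2)% 2/3 satisfied · (2,3)% 1/4 not · (2,4)@ 0/2 not
Row 3: (3,1)% 1/1 satisfied · (3,2)% 2/3 satisfied · (3,3)@ 0/2 not
Unsatisfied: (0,2), (2,3), (2,4), (3,3) — 4 in total.

4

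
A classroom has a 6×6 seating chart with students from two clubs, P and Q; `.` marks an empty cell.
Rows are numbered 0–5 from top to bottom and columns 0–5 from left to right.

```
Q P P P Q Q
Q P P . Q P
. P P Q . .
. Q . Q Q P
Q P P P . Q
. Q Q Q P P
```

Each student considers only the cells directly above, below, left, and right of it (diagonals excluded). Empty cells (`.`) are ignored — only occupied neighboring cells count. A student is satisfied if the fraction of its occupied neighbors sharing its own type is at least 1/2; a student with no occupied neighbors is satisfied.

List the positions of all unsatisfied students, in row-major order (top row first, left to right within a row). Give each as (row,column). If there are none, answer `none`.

(0,0)Q 1/2 satisfied
(0,1)P 2/3 satisfied
(0,2)P 3/3 satisfied
(0,3)P 1/2 satisfied
(0,4)Q 2/3 satisfied
(0,5)Q 1/2 satisfied
(1,0)Q 1/2 satisfied
(1,1)P 3/4 satisfied
(1,2)P 3/3 satisfied
(1,4)Q 1/2 satisfied
(1,5)P 0/2 not
(2,1)P 2/3 satisfied
(2,2)P 2/3 satisfied
(2,3)Q 1/2 satisfied
(3,1)Q 0/2 not
(3,3)Q 2/3 satisfied
(3,4)Q 1/2 satisfied
(3,5)P 0/2 not
(4,0)Q 0/1 not
(4,1)P 1/4 not
(4,2)P 2/3 satisfied
(4,3)P 1/3 not
(4,5)Q 0/2 not
(5,1)Q 1/2 satisfied
(5,2)Q 2/3 satisfied
(5,3)Q 1/3 not
(5,4)P 1/2 satisfied
(5,5)P 1/2 satisfied

(1,5), (3,1), (3,5), (4,0), (4,1), (4,3), (4,5), (5,3)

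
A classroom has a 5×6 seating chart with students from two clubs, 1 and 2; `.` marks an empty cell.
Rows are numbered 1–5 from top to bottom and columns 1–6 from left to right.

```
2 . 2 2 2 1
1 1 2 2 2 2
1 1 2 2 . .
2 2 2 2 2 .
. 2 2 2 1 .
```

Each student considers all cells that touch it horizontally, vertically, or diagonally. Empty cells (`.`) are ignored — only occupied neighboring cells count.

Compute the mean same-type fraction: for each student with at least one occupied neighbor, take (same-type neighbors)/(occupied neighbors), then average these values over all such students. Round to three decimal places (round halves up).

0.674

Row 1: (1,1)2 0/2 · (1,3)2 3/4 · (1,4)2 5/5 · (1,5)2 4/5 · (1,6)1 0/3
Row 2: (2,1)1 3/4 · (2,2)1 3/7 · (2,3)2 5/7 · (2,4)2 7/7 · (2,5)2 5/6 · (2,6)2 2/3
Row 3: (3,1)1 3/5 · (3,2)1 3/8 · (3,3)2 6/8 · (3,4)2 7/7
Row 4: (4,1)2 2/4 · (4,2)2 5/7 · (4,3)2 7/8 · (4,4)2 6/7 · (4,5)2 3/4
Row 5: (5,2)2 4/4 · (5,3)2 5/5 · (5,4)2 4/5 · (5,5)1 0/3
Sum over 24 students: 0/2 + 3/4 + 5/5 + 4/5 + 0/3 + 3/4 + 3/7 + 5/7 + 7/7 + 5/6 + 2/3 + 3/5 + 3/8 + 6/8 + 7/7 + 2/4 + 5/7 + 7/8 + 6/7 + 3/4 + 4/4 + 5/5 + 4/5 + 0/3 = 2263/140; mean = 2263/140 ÷ 24 = 2263/3360 = 0.673511… → 0.674.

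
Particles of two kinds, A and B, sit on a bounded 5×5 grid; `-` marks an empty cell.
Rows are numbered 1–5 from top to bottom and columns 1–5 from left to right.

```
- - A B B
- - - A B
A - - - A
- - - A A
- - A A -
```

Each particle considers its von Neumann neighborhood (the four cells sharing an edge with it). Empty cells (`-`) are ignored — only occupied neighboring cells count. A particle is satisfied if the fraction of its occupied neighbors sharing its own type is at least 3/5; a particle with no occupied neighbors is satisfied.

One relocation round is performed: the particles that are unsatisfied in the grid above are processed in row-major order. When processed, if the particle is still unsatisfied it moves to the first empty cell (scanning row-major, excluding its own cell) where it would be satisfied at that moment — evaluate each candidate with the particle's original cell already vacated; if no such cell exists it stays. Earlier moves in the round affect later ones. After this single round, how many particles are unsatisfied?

0

Initially unsatisfied (in order): (1,3), (1,4), (2,4), (2,5), (3,5).
  (1,3) → (1,1).
  (1,4) → (1,3).
  (2,4) → (2,1).
  (2,5) → (1,4).
  (3,5): now satisfied by earlier moves; stays.
Resulting grid:
A - B B B
A - - - -
A - - - A
- - - A A
- - A A -
All satisfied now.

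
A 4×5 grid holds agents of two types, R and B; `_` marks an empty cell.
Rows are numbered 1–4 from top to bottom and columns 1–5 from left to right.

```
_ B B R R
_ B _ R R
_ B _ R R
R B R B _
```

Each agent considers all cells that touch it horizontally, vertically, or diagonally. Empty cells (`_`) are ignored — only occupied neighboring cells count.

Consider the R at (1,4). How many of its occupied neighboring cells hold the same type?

3

Occupied neighbors of (1,4): (1,3)=B, (1,5)=R, (2,4)=R, (2,5)=R.
Same type (R): 3 of 4.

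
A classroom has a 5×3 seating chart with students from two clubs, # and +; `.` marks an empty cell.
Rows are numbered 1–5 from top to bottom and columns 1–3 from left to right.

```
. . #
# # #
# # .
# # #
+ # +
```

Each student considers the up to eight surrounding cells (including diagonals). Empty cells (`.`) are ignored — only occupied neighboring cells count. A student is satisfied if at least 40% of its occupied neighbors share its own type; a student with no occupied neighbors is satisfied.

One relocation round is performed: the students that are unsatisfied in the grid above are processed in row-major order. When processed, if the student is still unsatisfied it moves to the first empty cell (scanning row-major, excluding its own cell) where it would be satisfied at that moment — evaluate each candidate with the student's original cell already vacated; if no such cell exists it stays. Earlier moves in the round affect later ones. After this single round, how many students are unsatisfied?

2

Initially unsatisfied (in order): (5,1), (5,3).
  (5,1): no empty cell satisfies it; stays.
  (5,3): no empty cell satisfies it; stays.
Resulting grid:
. . #
# # #
# # .
# # #
+ # +
Unsatisfied now: (5,1), (5,3).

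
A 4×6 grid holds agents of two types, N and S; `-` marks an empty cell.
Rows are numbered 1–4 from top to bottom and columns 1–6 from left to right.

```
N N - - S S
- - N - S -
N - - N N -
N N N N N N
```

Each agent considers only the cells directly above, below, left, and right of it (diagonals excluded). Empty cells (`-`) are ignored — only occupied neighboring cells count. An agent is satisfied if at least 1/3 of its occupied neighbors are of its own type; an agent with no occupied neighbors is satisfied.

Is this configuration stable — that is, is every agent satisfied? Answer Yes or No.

Yes

Row 1: (1,1)N 1/1 ✓ · (1,2)N 1/1 ✓ · (1,5)S 2/2 ✓ · (1,6)S 1/1 ✓
Row 2: (2,3)N 0/0 ✓ · (2,5)S 1/2 ✓
Row 3: (3,1)N 1/1 ✓ · (3,4)N 2/2 ✓ · (3,5)N 2/3 ✓
Row 4: (4,1)N 2/2 ✓ · (4,2)N 2/2 ✓ · (4,3)N 2/2 ✓ · (4,4)N 3/3 ✓ · (4,5)N 3/3 ✓ · (4,6)N 1/1 ✓
All meet the threshold, so the configuration is stable.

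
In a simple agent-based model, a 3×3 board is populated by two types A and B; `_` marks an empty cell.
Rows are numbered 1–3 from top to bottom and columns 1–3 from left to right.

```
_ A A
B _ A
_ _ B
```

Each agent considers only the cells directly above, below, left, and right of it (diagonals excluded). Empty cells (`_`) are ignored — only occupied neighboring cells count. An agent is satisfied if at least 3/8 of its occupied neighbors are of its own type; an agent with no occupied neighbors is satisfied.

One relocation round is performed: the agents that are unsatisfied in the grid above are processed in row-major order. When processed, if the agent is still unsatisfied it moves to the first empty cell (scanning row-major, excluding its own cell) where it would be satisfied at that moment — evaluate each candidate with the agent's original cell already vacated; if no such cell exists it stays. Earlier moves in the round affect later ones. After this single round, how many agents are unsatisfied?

Initially unsatisfied (in order): (3,3).
  (3,3) → (1,1).
Resulting grid:
B A A
B _ A
_ _ _
All satisfied now.

0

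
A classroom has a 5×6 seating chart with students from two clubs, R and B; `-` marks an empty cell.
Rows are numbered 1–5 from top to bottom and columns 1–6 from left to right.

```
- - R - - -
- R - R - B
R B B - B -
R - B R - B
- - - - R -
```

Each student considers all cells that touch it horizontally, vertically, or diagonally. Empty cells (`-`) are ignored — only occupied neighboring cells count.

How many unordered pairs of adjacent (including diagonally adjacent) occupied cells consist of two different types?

10

Scan each occupied cell's neighbors to the right and below (and the two forward diagonals) so each pair is counted once.
From row 1: 0 unlike of 2 pairs (running 0/2).
From row 2: 4 unlike of 6 pairs (running 4/8).
From row 3: 4 unlike of 9 pairs (running 8/17).
From row 4: 2 unlike of 3 pairs (running 10/20).
Total adjacent occupied pairs: 20; unlike-type pairs: 10.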